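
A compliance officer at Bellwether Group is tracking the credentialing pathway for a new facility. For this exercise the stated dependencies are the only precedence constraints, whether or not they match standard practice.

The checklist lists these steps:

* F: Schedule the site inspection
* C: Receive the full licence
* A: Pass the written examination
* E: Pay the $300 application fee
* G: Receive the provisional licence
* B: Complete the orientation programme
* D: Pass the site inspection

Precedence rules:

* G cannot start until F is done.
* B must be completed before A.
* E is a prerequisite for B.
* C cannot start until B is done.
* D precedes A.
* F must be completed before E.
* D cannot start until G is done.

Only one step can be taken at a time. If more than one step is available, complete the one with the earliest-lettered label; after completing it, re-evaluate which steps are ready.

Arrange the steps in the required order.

F has no prerequisites → F first.
Ready: E and G. E has the earlier label → E.
B now also ready, so the ready set is {B, G}; B has the earlier label → B.
C now also ready, so the ready set is {C, G}; C has the earlier label → C.
Next only G has its prerequisites met → G.
D needed G, now all done → D.
A needed B and D, now all done → A.

F → E → B → C → G → D → A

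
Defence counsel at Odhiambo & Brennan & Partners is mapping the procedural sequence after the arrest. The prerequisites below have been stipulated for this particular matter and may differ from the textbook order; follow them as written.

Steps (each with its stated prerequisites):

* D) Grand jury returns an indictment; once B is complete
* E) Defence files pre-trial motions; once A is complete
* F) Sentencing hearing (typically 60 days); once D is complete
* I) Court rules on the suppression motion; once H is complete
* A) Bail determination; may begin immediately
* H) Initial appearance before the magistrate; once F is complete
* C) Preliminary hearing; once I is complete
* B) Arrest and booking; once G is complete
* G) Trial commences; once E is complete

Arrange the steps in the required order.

A, E, G, B, D, F, H, I, C

Only A has no prerequisites, so it is first.
That leaves E as the only ready step → E.
That leaves G as the only ready step → G.
B needed G, now all done → B.
D needed B, now all done → D.
F is the only step now ready → F.
That leaves H as the only ready step → H.
That leaves I as the only ready step → I.
C needed I, now all done → C.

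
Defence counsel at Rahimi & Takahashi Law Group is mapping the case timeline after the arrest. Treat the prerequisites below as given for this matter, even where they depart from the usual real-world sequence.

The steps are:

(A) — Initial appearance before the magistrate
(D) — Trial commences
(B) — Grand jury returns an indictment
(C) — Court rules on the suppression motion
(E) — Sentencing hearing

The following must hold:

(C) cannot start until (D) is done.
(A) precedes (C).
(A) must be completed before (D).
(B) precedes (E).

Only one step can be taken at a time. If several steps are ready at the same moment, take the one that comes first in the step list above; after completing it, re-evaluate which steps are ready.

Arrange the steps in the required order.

(A), (D), (B), (C), (E)

(A) and (B) have no prerequisites; (A) is listed earlier, so (A) is first.
Ready: (D) and (B). (D) is listed earlier → (D).
Now (B) and (C) have their prerequisites met. (B) is listed earlier, so (B) next.
(E) now also ready, so the ready set is {(C), (E)}; (C) is listed earlier → (C).
(E) is the only step now ready → (E).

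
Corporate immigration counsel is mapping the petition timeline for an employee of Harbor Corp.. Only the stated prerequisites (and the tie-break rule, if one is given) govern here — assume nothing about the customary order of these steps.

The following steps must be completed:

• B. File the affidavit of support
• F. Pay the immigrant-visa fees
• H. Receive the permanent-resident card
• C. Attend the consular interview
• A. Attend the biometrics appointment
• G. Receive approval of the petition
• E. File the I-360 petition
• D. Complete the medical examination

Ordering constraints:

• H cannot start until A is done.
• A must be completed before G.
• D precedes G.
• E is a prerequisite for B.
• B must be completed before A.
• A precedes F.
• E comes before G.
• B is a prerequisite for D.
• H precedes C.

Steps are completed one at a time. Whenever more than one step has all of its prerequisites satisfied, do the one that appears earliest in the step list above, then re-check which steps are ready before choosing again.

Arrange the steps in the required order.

E B A F H C D G

E has no prerequisites → E first.
B is the only step now ready → B.
A and D are both available; A is listed earlier → A.
Now F, H and D have their prerequisites met. F is listed earlier, so F next.
Now H and D have their prerequisites met. H is listed earlier, so H next.
Ready: C and D. C is listed earlier → C.
D needed B, now all done → D.
Next only G has its prerequisites met → G.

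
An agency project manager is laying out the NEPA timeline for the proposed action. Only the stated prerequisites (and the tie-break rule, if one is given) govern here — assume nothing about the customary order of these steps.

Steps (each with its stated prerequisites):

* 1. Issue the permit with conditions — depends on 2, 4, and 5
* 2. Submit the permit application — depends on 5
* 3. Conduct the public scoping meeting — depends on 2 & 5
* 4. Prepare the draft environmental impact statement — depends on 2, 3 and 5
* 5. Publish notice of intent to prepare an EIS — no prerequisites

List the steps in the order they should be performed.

5 2 3 4 1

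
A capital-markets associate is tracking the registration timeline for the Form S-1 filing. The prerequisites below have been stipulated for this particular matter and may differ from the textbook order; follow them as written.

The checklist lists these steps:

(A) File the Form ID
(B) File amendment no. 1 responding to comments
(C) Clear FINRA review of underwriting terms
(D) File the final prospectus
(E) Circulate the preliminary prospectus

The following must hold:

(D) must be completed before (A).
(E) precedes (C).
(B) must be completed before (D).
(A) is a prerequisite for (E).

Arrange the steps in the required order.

(B) → (D) → (A) → (E) → (C)

(B) has no prerequisites → (B) first.
(D) is the only step now ready → (D).
(A) needed (D), now all done → (A).
(E) needed (A), now all done → (E).
(C) is the only step now ready → (C).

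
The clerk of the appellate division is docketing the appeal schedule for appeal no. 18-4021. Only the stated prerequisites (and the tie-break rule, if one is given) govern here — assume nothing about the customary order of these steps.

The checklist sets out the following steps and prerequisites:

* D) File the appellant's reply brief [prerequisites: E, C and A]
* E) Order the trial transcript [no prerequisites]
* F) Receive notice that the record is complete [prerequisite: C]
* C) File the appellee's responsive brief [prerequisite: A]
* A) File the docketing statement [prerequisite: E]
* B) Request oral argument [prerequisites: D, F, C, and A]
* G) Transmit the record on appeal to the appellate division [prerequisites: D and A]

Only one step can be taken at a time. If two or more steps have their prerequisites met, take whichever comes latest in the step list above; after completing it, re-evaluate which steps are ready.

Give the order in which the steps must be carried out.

E, A, C, F, D, G, B

E is the only step with nothing outstanding, so it goes first.
Next only A has its prerequisites met → A.
Next only C has its prerequisites met → C.
Now F and D have their prerequisites met. F is listed later, so F next.
D is the only step now ready → D.
Ready: G and B. G is listed later → G.
That leaves B as the only ready step → B.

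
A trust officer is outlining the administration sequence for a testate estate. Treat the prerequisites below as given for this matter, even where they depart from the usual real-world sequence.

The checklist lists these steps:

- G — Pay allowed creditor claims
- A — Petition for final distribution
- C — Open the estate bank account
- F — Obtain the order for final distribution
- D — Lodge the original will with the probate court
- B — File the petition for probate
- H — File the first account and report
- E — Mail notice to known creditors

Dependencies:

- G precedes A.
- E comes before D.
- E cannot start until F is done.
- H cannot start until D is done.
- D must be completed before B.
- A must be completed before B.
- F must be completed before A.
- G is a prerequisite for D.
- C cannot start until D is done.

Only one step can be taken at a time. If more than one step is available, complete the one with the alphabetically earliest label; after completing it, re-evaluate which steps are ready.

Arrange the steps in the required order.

Nothing is required for F and G. F has the earlier label → F first.
Now E and G have their prerequisites met. E has the earlier label, so E next.
That leaves G as the only ready step → G.
Ready: A and D. A has the earlier label → A.
D needed E and G, now all done → D.
B, C and H are all available; B has the earlier label → B.
Ready: C and H. C has the earlier label → C.
H needed D, now all done → H.

F, E, G, A, D, B, C, H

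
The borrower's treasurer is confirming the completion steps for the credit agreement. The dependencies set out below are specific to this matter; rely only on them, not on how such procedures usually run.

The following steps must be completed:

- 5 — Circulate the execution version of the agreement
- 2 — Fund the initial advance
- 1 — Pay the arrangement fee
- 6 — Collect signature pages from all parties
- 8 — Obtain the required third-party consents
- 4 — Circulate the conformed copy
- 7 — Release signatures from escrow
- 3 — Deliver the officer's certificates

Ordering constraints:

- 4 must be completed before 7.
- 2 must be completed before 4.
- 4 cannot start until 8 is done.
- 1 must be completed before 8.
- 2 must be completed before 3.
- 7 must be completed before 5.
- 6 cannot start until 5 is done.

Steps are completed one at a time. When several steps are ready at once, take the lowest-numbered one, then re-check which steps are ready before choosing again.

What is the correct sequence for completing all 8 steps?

1 2 3 8 4 7 5 6

Nothing is required for 1 and 2. 1 has the earlier label → 1 first.
8 now also ready, so the ready set is {2, 8}; 2 has the earlier label → 2.
3 now also ready, so the ready set is {3, 8}; 3 has the earlier label → 3.
8 needed 1, now all done → 8.
Next only 4 has its prerequisites met → 4.
7 needed 4, now all done → 7.
5 is the only step now ready → 5.
Next only 6 has its prerequisites met → 6.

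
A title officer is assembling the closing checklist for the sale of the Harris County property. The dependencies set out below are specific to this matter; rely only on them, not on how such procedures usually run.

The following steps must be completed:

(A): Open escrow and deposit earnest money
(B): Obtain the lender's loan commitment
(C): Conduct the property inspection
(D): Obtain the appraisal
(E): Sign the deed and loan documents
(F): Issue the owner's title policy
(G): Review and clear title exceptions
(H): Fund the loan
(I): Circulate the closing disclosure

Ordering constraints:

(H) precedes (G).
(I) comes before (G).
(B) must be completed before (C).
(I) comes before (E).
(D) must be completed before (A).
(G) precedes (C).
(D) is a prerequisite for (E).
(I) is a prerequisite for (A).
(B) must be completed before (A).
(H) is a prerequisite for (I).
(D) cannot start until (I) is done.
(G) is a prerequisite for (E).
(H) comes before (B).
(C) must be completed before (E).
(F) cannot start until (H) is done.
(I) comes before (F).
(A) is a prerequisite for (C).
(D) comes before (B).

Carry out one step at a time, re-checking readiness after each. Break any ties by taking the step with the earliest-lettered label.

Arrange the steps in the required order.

(H) has no prerequisites → (H) first.
(I) is the only step now ready → (I).
Now (D), (F) and (G) have their prerequisites met. (D) has the earlier label, so (D) next.
Now (B), (F) and (G) have their prerequisites met. (B) has the earlier label, so (B) next.
(A) now also ready, so the ready set is {(A), (F), (G)}; (A) has the earlier label → (A).
Ready: (F) and (G). (F) has the earlier label → (F).
Next only (G) has its prerequisites met → (G).
(C) is the only step now ready → (C).
(E) needed (C), (D), (G) and (I), now all done → (E).

(H) (I) (D) (B) (A) (F) (G) (C) (E)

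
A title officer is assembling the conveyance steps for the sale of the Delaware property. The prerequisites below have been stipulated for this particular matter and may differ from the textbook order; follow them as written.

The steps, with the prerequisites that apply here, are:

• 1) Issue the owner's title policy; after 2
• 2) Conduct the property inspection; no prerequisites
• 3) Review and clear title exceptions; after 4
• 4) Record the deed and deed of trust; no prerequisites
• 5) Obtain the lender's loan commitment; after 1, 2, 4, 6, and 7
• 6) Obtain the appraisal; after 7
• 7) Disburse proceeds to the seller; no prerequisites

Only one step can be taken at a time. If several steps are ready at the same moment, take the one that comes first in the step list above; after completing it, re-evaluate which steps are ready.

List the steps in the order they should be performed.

2 1 4 3 7 6 5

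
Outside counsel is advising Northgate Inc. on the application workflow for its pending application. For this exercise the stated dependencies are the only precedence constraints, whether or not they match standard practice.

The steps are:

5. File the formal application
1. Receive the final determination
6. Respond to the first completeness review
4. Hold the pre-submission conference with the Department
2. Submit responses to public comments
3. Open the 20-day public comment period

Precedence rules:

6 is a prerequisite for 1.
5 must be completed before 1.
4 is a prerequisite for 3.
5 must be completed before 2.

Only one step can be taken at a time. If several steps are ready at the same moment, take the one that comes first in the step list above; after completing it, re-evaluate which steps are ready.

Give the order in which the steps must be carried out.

5 6 1 4 2 3

5, 6 and 4 have no prerequisites; 5 is listed earlier, so 5 is first.
2 now also ready, so the ready set is {6, 4, 2}; 6 is listed earlier → 6.
1 now also ready, so the ready set is {1, 4, 2}; 1 is listed earlier → 1.
Now 4 and 2 have their prerequisites met. 4 is listed earlier, so 4 next.
3 now also ready, so the ready set is {2, 3}; 2 is listed earlier → 2.
3 needed 4, now all done → 3.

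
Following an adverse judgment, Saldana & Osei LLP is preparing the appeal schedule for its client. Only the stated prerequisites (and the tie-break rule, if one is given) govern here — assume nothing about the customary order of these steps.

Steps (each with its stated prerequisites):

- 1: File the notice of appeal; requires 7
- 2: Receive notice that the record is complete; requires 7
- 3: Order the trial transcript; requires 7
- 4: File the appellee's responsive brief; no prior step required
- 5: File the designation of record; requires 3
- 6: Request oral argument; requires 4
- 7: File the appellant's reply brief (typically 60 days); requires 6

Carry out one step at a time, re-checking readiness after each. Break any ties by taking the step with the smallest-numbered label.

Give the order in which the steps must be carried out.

4 is the only step with nothing outstanding, so it goes first.
Next only 6 has its prerequisites met → 6.
Next only 7 has its prerequisites met → 7.
Now 1, 2 and 3 have their prerequisites met. 1 has the earlier label, so 1 next.
Ready: 2 and 3. 2 has the earlier label → 2.
3 needed 7, now all done → 3.
That leaves 5 as the only ready step → 5.

4 6 7 1 2 3 5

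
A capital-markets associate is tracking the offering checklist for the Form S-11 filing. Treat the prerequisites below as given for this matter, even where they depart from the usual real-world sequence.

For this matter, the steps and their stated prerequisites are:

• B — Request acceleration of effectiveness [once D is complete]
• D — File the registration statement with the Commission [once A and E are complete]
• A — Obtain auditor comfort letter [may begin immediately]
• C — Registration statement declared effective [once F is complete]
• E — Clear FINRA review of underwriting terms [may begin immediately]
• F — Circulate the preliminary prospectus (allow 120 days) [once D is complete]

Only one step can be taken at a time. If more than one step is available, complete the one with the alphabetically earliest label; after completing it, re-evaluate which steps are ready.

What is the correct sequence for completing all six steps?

A E D B F C

Nothing is required for A and E. A has the earlier label → A first.
That leaves E as the only ready step → E.
Next only D has its prerequisites met → D.
Ready: B and F. B has the earlier label → B.
Next only F has its prerequisites met → F.
Next only C has its prerequisites met → C.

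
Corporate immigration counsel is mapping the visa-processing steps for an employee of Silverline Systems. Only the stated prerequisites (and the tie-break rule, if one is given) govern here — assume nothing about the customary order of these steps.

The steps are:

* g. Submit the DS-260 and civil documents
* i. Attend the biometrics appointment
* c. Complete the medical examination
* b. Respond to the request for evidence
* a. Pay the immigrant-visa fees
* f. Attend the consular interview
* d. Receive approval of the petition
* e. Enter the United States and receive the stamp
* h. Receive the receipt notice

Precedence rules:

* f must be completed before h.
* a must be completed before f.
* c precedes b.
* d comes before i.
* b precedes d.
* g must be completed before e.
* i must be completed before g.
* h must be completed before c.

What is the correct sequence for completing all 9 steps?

a is the only step with nothing outstanding, so it goes first.
f needed a, now all done → f.
h needed f, now all done → h.
That leaves c as the only ready step → c.
b needed c, now all done → b.
d is the only step now ready → d.
i needed d, now all done → i.
Next only g has its prerequisites met → g.
e needed g, now all done → e.

a, f, h, c, b, d, i, g, e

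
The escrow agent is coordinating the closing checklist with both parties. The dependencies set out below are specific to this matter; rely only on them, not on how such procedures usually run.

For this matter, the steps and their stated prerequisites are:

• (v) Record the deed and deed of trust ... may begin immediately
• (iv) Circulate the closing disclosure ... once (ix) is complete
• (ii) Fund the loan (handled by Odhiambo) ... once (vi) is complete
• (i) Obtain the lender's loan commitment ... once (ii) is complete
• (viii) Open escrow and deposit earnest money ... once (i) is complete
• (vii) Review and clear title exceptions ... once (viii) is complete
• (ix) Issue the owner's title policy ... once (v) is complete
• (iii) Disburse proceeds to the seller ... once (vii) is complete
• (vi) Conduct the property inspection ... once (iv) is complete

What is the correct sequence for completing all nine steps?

Only (v) has no prerequisites, so it is first.
Next only (ix) has its prerequisites met → (ix).
Next only (iv) has its prerequisites met → (iv).
That leaves (vi) as the only ready step → (vi).
(ii) needed (vi), now all done → (ii).
(i) needed (ii), now all done → (i).
(viii) needed (i), now all done → (viii).
(vii) needed (viii), now all done → (vii).
(iii) is the only step now ready → (iii).

(v), (ix), (iv), (vi), (ii), (i), (viii), (vii), (iii)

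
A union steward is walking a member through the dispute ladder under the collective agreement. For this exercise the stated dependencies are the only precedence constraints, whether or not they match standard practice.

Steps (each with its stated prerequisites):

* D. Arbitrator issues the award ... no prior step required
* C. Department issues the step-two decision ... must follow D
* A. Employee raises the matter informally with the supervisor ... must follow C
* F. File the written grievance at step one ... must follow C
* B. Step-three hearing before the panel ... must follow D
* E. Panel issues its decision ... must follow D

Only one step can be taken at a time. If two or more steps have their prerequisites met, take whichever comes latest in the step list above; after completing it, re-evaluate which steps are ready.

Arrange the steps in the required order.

D, E, B, C, F, A

D is the only step with nothing outstanding, so it goes first.
E, B and C are all available; E is listed later → E.
Ready: B and C. B is listed later → B.
C needed D, now all done → C.
Now F and A have their prerequisites met. F is listed later, so F next.
That leaves A as the only ready step → A.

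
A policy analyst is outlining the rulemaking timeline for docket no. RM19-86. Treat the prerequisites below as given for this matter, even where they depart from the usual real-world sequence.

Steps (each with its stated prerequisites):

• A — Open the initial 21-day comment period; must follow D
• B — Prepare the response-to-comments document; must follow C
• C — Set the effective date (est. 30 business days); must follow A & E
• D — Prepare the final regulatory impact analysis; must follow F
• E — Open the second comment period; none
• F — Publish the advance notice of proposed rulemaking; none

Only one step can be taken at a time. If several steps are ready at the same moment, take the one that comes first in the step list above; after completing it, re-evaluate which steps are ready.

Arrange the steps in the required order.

E, F, D, A, C, B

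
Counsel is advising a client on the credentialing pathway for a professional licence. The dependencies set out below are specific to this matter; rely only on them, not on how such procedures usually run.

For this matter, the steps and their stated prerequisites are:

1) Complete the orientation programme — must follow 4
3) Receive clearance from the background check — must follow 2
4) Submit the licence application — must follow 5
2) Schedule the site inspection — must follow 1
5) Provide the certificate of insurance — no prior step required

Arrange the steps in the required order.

Only 5 has no prerequisites, so it is first.
4 needed 5, now all done → 4.
1 needed 4, now all done → 1.
2 is the only step now ready → 2.
That leaves 3 as the only ready step → 3.

5 → 4 → 1 → 2 → 3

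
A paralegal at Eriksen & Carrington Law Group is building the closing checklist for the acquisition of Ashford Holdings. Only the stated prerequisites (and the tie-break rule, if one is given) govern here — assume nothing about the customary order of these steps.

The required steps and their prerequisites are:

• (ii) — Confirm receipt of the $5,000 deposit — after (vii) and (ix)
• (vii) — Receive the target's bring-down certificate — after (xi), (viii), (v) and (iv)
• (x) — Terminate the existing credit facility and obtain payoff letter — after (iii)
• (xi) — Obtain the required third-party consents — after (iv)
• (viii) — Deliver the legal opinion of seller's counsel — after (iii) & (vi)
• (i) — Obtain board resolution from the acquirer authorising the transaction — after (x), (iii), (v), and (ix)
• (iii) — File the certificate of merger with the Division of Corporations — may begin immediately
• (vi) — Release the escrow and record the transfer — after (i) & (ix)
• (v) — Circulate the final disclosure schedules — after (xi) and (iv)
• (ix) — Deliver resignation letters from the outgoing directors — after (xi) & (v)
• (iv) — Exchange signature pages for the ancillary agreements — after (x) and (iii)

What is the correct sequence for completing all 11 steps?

(iii) is the only step with nothing outstanding, so it goes first.
That leaves (x) as the only ready step → (x).
(iv) needed (x) and (iii), now all done → (iv).
That leaves (xi) as the only ready step → (xi).
(v) needed (xi) and (iv), now all done → (v).
(ix) needed (xi) and (v), now all done → (ix).
That leaves (i) as the only ready step → (i).
(vi) needed (i) and (ix), now all done → (vi).
Next only (viii) has its prerequisites met → (viii).
That leaves (vii) as the only ready step → (vii).
Next only (ii) has its prerequisites met → (ii).

(iii) → (x) → (iv) → (xi) → (v) → (ix) → (i) → (vi) → (viii) → (vii) → (ii)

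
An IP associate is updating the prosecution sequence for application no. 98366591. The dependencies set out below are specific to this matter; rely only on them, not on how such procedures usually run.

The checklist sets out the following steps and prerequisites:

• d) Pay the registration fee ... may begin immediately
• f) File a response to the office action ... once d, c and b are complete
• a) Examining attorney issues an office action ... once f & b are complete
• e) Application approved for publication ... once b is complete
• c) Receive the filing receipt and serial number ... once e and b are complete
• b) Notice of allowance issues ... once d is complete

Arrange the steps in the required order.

d, b, e, c, f, a

d has no prerequisites → d first.
b needed d, now all done → b.
e is the only step now ready → e.
c needed e and b, now all done → c.
f is the only step now ready → f.
a is the only step now ready → a.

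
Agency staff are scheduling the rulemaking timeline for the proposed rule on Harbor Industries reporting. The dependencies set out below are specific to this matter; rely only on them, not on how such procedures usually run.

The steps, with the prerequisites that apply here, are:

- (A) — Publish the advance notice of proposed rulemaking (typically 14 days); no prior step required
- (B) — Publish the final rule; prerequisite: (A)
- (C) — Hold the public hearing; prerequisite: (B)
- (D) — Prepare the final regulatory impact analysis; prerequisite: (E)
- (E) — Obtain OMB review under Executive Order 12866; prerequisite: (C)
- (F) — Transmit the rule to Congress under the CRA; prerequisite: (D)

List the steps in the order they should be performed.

(A) is the only step with nothing outstanding, so it goes first.
(B) is the only step now ready → (B).
(C) needed (B), now all done → (C).
(E) needed (C), now all done → (E).
Next only (D) has its prerequisites met → (D).
That leaves (F) as the only ready step → (F).

(A) → (B) → (C) → (E) → (D) → (F)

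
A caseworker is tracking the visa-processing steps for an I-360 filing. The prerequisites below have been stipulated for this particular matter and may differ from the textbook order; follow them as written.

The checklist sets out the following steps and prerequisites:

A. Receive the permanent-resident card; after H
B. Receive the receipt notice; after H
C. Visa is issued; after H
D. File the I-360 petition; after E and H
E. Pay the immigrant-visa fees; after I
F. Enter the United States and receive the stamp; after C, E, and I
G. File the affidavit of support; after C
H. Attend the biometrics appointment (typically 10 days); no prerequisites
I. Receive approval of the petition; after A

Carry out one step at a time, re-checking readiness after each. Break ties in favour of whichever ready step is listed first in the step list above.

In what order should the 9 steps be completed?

H A B C G I E D F

Only H has no prerequisites, so it is first.
Ready: A, B and C. A is listed earlier → A.
B, C and I are all available; B is listed earlier → B.
C and I are both available; C is listed earlier → C.
Now G and I have their prerequisites met. G is listed earlier, so G next.
I is the only step now ready → I.
Next only E has its prerequisites met → E.
D and F are both available; D is listed earlier → D.
That leaves F as the only ready step → F.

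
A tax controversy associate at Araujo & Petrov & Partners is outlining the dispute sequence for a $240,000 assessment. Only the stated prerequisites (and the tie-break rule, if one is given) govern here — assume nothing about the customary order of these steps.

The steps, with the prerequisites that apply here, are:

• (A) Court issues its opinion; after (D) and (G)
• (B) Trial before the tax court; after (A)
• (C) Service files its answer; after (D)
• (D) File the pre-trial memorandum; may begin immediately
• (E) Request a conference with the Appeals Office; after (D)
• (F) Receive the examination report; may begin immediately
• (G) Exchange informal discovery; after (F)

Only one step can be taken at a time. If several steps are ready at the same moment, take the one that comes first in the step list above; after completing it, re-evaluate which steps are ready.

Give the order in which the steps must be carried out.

(D), (C), (E), (F), (G), (A), (B)

Nothing is required for (D) and (F). (D) is listed earlier → (D) first.
Now (C), (E) and (F) have their prerequisites met. (C) is listed earlier, so (C) next.
Ready: (E) and (F). (E) is listed earlier → (E).
That leaves (F) as the only ready step → (F).
(G) is the only step now ready → (G).
(A) needed (D) and (G), now all done → (A).
Next only (B) has its prerequisites met → (B).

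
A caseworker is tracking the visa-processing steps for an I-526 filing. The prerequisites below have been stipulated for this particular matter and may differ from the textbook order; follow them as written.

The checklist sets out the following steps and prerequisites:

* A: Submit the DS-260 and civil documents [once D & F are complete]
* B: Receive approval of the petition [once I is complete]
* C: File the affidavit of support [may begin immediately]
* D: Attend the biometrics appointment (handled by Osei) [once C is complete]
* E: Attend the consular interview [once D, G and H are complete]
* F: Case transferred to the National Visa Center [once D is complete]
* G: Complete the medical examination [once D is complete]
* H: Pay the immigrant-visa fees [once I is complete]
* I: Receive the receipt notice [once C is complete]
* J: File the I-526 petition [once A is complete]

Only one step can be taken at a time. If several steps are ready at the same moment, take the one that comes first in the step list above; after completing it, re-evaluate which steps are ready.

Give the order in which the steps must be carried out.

C, D, F, A, G, I, B, H, E, J

Only C has no prerequisites, so it is first.
Ready: D and I. D is listed earlier → D.
F and G now also ready, so the ready set is {F, G, I}; F is listed earlier → F.
Ready: A, G and I. A is listed earlier → A.
Now G, I and J have their prerequisites met. G is listed earlier, so G next.
Now I and J have their prerequisites met. I is listed earlier, so I next.
Ready: B, H and J. B is listed earlier → B.
H and J are both available; H is listed earlier → H.
E now also ready, so the ready set is {E, J}; E is listed earlier → E.
That leaves J as the only ready step → J.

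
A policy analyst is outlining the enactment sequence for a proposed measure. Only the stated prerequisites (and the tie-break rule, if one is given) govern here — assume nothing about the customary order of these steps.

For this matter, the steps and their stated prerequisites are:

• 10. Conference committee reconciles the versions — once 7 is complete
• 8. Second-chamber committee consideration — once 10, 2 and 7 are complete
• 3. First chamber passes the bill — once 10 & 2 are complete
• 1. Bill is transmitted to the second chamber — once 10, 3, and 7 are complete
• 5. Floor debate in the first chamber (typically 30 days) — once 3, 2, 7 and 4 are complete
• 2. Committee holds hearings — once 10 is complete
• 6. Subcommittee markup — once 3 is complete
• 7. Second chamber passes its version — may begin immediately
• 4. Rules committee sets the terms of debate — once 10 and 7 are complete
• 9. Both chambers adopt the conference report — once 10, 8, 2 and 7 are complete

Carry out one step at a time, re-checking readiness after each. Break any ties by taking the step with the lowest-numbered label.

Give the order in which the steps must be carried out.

7, 10, 2, 3, 1, 4, 5, 6, 8, 9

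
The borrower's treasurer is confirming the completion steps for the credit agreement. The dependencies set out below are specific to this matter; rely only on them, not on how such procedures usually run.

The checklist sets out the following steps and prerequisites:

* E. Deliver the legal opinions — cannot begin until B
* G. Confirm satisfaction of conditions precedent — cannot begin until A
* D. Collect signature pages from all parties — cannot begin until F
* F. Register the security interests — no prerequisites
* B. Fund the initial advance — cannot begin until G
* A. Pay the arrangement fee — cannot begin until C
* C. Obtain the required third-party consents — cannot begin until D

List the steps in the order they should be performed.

F → D → C → A → G → B → E

Only F has no prerequisites, so it is first.
D needed F, now all done → D.
C needed D, now all done → C.
A needed C, now all done → A.
G is the only step now ready → G.
B needed G, now all done → B.
E needed B, now all done → E.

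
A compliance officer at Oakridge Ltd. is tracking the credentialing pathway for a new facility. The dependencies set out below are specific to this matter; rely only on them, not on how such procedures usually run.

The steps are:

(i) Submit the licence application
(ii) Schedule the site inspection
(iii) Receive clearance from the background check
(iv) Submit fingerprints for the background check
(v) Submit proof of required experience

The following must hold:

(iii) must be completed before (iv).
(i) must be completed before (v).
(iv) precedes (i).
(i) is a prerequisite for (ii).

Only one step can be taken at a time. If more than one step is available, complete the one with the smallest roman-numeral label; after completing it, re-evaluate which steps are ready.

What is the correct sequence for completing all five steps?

(iii) is the only step with nothing outstanding, so it goes first.
Next only (iv) has its prerequisites met → (iv).
That leaves (i) as the only ready step → (i).
(ii) and (v) are both available; (ii) has the earlier label → (ii).
(v) needed (i), now all done → (v).

(iii) (iv) (i) (ii) (v)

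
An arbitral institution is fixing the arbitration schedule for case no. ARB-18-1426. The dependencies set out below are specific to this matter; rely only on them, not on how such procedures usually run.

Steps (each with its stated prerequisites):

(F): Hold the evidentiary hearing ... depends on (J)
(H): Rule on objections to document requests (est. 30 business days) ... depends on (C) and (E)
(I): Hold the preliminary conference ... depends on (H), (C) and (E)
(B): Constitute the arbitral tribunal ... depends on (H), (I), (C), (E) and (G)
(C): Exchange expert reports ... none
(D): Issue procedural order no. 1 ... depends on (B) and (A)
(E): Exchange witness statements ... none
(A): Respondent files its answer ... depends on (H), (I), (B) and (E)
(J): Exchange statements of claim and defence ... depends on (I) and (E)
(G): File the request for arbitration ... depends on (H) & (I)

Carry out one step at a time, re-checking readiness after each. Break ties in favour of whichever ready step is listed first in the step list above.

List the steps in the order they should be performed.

(C), (E), (H), (I), (J), (F), (G), (B), (A), (D)

(C) and (E) have no prerequisites; (C) is listed earlier, so (C) is first.
That leaves (E) as the only ready step → (E).
(H) needed (C) and (E), now all done → (H).
That leaves (I) as the only ready step → (I).
Now (J) and (G) have their prerequisites met. (J) is listed earlier, so (J) next.
(F) now also ready, so the ready set is {(F), (G)}; (F) is listed earlier → (F).
That leaves (G) as the only ready step → (G).
Next only (B) has its prerequisites met → (B).
(A) needed (H), (I), (B) and (E), now all done → (A).
(D) is the only step now ready → (D).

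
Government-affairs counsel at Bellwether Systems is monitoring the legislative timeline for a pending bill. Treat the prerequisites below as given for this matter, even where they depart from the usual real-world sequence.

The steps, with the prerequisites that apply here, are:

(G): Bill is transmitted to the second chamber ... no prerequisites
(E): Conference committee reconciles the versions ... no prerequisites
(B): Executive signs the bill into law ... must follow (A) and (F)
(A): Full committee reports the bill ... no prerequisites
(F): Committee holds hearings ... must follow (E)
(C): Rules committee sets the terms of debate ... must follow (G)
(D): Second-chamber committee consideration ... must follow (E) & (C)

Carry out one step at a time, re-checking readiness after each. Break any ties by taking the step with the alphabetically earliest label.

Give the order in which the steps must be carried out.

(A), (E), (F), (B), (G), (C), (D)

Nothing is required for (A), (E) and (G). (A) has the earlier label → (A) first.
Ready: (E) and (G). (E) has the earlier label → (E).
(F) now also ready, so the ready set is {(F), (G)}; (F) has the earlier label → (F).
Now (B) and (G) have their prerequisites met. (B) has the earlier label, so (B) next.
That leaves (G) as the only ready step → (G).
That leaves (C) as the only ready step → (C).
That leaves (D) as the only ready step → (D).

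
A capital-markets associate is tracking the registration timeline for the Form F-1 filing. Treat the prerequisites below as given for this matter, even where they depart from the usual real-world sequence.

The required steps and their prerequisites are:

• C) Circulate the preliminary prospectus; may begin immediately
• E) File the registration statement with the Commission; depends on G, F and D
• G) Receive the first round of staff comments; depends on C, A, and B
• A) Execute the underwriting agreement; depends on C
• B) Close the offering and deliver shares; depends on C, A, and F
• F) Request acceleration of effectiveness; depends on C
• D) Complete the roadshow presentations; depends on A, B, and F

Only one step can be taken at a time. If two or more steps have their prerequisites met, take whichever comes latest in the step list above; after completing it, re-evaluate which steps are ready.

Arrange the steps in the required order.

Only C has no prerequisites, so it is first.
Ready: F and A. F is listed later → F.
A needed C, now all done → A.
B is the only step now ready → B.
Now D and G have their prerequisites met. D is listed later, so D next.
G is the only step now ready → G.
E needed D, F and G, now all done → E.

C → F → A → B → D → G → E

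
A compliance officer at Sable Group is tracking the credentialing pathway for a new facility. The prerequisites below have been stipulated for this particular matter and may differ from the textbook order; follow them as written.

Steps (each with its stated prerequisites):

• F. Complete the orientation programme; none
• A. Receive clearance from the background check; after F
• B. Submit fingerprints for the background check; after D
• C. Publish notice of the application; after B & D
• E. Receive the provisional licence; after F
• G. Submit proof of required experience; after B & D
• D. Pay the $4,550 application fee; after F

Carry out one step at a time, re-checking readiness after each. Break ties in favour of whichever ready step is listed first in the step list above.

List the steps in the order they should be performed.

F has no prerequisites → F first.
A, E and D are all available; A is listed earlier → A.
Ready: E and D. E is listed earlier → E.
D is the only step now ready → D.
B needed D, now all done → B.
C and G are both available; C is listed earlier → C.
G needed B and D, now all done → G.

F A E D B C G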